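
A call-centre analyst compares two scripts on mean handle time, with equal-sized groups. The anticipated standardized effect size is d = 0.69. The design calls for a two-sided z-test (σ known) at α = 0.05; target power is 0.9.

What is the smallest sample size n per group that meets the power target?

For power 0.9 need Φ(δ − z_{0.025}) = 0.9, so δ = z_{0.025} + z_{0.10} = 1.960 + 1.282 = 3.242.
(For δ > 0 the lower-tail rejection region contributes negligibly to power, so the one-term inversion is standard.)
δ = d·√(n/2) ⇒ n = 2(δ/d)² = 2 × (3.242 / 0.69)² = 44.14.
Rounding up, n = 45 per group.

n = 45 per group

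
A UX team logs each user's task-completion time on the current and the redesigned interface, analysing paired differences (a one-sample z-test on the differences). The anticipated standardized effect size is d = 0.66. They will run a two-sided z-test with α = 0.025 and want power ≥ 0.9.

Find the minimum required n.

n = 29

Set Φ(δ − 2.241) = 0.9; then δ − 2.241 = Φ⁻¹(0.9) = 1.282, giving δ = 3.523.
(For δ > 0 the lower-tail rejection region contributes negligibly to power, so the one-term inversion is standard.)
δ = d·√n ⇒ n = (δ/d)² = (3.523 / 0.66)² = 28.49.
Round up to the next whole unit.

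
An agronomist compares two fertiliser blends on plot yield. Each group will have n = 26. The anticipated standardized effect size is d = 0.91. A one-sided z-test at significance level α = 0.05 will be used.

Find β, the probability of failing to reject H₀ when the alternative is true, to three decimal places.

Noncentrality parameter: λ = d·√(n/2) = 0.91 × √(26/2) = 3.2811
Critical value for a one-sided test at α = 0.05: z_α = 1.645.
Power = P(Z > 1.645 − λ) = Φ(1.636) = 0.9491.
Type II error: β = 1 − power = 1 − 0.9491 = 0.0509.

β ≈ 0.051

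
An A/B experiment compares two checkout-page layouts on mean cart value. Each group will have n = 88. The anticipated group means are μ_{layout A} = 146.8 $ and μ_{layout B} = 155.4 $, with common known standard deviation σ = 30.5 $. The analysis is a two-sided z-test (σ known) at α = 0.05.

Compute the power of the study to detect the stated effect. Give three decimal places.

Power ≈ 0.464

Standardized effect: d = |μ_{layout A} − μ_{layout B}| / σ = |146.8 − 155.4| / 30.5 = 0.2820
Noncentrality parameter: δ = d·√(n/2) = 0.2820 × √(88/2) = 1.8704
Two-sided α = 0.05 → critical value z_{0.025} = 1.960.
Power = Φ(δ − 1.960) + Φ(−δ − 1.960) = Φ(-0.090) + Φ(-3.830) = 0.4643 + 0.0001 = 0.4644.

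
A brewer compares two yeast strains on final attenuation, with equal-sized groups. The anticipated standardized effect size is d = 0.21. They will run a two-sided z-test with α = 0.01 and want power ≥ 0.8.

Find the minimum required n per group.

Set Φ(δ − 2.576) = 0.8; then δ − 2.576 = Φ⁻¹(0.8) = 0.842, giving δ = 3.417.
(For δ > 0 the lower-tail rejection region contributes negligibly to power, so the one-term inversion is standard.)
δ = d·√(n/2) ⇒ n = 2(δ/d)² = 2 × (3.417 / 0.21)² = 529.66.
Round up to the next whole unit.

n = 530 per group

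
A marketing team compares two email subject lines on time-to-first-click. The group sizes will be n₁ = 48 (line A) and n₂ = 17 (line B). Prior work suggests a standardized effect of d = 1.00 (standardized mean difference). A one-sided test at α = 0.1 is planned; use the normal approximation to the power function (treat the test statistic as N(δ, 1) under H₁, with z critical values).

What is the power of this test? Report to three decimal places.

Noncentrality parameter: δ = d / √(1/n₁ + 1/n₂) = 1.00 / √(1/48 + 1/17) = 3.5431
One-sided α = 0.1 → critical value z_{0.1} = 1.282.
Power = P(Z > 1.282 − δ) = Φ(2.262) = 0.9881.

Power ≈ 0.988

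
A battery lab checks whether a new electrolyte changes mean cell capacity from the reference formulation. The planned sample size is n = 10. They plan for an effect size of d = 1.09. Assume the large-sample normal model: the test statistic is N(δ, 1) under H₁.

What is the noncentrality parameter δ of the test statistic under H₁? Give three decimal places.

The noncentrality parameter scales effect size by the design's sample-size factor: δ = d·√n = 1.09 × √10 = 3.4469

δ ≈ 3.447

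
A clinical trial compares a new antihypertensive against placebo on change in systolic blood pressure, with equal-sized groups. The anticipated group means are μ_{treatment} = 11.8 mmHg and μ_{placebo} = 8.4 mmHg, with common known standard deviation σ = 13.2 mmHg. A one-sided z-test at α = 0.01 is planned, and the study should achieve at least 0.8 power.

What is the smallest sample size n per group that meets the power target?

n = 303 per group

Standardized effect: d = |μ_{treatment} − μ_{placebo}| / σ = |11.8 − 8.4| / 13.2 = 0.2576
For power 0.8 need Φ(δ − z_{0.01}) = 0.8, so δ = z_{0.01} + z_{0.20} = 2.326 + 0.842 = 3.168.
δ = d·√(n/2) ⇒ n = 2(δ/d)² = 2 × (3.168 / 0.2576)² = 302.54.
Round up to the next whole unit.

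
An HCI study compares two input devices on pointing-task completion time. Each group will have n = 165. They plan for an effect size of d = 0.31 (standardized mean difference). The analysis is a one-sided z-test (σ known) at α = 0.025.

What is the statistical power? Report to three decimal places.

Noncentrality parameter: δ = d·√(n/2) = 0.31 × √(165/2) = 2.8157
One-sided α = 0.025 → critical value z_{0.025} = 1.960.
Power = P(Z > 1.960 − δ) = Φ(0.856) = 0.8039.

Power ≈ 0.804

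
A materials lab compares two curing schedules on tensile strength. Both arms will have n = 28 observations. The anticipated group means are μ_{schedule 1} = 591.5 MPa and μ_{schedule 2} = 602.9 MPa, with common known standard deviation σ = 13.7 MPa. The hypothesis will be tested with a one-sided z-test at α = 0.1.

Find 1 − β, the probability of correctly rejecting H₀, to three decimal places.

Standardized effect: d = |μ_{schedule 1} − μ_{schedule 2}| / σ = |591.5 − 602.9| / 13.7 = 0.8321
Noncentrality parameter: δ = d·√(n/2) = 0.8321 × √(28/2) = 3.1135
One-sided α = 0.1 → critical value z_{0.1} = 1.282.
Power = P(Z > 1.282 − δ) = Φ(1.832) = 0.9665.

Power ≈ 0.967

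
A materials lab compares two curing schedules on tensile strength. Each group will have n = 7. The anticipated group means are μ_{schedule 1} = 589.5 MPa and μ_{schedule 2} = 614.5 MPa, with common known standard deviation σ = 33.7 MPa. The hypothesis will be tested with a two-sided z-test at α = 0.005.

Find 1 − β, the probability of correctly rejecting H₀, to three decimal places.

Power ≈ 0.078

Standardized effect: d = |μ_{schedule 1} − μ_{schedule 2}| / σ = |589.5 − 614.5| / 33.7 = 0.7418
Noncentrality parameter: δ = d·√(n/2) = 0.7418 × √(7/2) = 1.3879
Critical value for a two-sided test at α = 0.005: z_{α/2} = 2.807.
Power = Φ(δ − 2.807) + Φ(−δ − 2.807) = Φ(-1.419) + Φ(-4.195) = 0.0779 + 0.0000 = 0.0779.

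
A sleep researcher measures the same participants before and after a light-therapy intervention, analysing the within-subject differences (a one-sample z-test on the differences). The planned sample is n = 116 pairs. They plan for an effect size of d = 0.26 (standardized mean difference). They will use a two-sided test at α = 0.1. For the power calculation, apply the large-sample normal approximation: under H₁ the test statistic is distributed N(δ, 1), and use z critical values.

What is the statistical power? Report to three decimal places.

Noncentrality parameter: δ = d·√n = 0.26 × √116 = 2.8003
Two-sided α = 0.1 → critical value z_{0.05} = 1.645.
Power = Φ(δ − 1.645) + Φ(−δ − 1.645) = Φ(1.155) + Φ(-4.445) = 0.8760 + 0.0000 = 0.8760.

Power ≈ 0.876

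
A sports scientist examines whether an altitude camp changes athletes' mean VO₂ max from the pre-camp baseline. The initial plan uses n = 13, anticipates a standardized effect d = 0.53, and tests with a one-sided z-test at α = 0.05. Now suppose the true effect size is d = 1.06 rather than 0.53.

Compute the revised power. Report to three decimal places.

Power ≈ 0.985

With d = 1.06: δ = d·√n = 1.06 × √13 = 3.8219. Critical value z_{0.05} = 1.645.
Revised power = P(Z > 1.645 − δ) = Φ(2.177) = 0.9853.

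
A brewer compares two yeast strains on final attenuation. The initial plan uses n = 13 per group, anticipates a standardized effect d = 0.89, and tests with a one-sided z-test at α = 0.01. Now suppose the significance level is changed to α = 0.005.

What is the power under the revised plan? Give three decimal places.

δ = d·√(n/2) = 0.89 × √(13/2) = 2.2691 (unchanged). New critical value: z_{0.005} = 2.576.
Revised power = Φ(δ − 2.576) = Φ(-0.307) = 0.3795.

Power ≈ 0.380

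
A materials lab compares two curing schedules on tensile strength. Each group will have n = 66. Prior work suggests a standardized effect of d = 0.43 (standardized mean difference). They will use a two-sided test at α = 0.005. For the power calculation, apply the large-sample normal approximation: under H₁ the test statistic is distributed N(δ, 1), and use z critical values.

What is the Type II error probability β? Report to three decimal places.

β ≈ 0.632

Noncentrality parameter: δ = d·√(n/2) = 0.43 × √(66/2) = 2.4702
Two-sided α = 0.005 → critical value z_{0.0025} = 2.807.
Power = Φ(δ − 2.807) + Φ(−δ − 2.807) = Φ(-0.337) + Φ(-5.277) = 0.3681 + 0.0000 = 0.3681.
Type II error: β = 1 − power = 1 − 0.3681 = 0.6319.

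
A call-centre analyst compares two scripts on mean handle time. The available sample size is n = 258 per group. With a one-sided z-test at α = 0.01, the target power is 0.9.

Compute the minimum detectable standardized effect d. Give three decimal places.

d ≈ 0.318

Required noncentrality: δ = z_{0.01} + z_{0.10} = 2.326 + 1.282 = 3.608.
δ = d·√(n/2) ⇒ d = δ/√(n/2) = 3.608/√(258/2) = 0.3177.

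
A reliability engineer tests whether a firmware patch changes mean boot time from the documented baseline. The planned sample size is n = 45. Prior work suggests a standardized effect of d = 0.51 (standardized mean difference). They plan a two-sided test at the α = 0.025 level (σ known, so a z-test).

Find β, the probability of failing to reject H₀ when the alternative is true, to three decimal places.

Noncentrality parameter: δ = d·√n = 0.51 × √45 = 3.4212
Two-sided α = 0.025 → critical value z_{0.0125} = 2.241.
Power = Φ(δ − 2.241) + Φ(−δ − 2.241) = Φ(1.180) + Φ(-5.663) = 0.8810 + 0.0000 = 0.8810.
Type II error: β = 1 − power = 1 − 0.8810 = 0.1190.

β ≈ 0.119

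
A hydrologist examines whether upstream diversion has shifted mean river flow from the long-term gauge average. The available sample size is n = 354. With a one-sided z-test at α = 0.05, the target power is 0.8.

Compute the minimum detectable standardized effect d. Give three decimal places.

d ≈ 0.132

Need Φ(δ − 1.645) = 0.8, so δ = 1.645 + 0.842 = 2.486.
δ = d·√n ⇒ d = δ/√n = 2.486/√354 = 0.1322.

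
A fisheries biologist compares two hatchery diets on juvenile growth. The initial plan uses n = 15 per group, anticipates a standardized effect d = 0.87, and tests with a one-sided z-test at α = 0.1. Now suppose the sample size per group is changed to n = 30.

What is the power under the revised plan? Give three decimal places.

Power ≈ 0.982

With n = 30 per group: δ = d·√(n/2) = 0.87 × √(30/2) = 3.3695. Critical value z_{0.1} = 1.282.
Revised power = Φ(δ − 1.282) = Φ(2.088) = 0.9816.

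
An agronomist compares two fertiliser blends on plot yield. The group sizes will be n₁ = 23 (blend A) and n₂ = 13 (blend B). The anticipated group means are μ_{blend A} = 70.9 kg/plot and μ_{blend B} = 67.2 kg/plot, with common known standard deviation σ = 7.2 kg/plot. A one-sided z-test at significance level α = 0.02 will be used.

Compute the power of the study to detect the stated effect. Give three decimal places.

Power ≈ 0.283

Standardized effect: d = |μ_{blend A} − μ_{blend B}| / σ = |70.9 − 67.2| / 7.2 = 0.5139
Noncentrality parameter: δ = d / √(1/n₁ + 1/n₂) = 0.5139 / √(1/23 + 1/13) = 1.4810
One-sided α = 0.02 → critical value z_{0.02} = 2.054.
Power = P(Z > 2.054 − δ) = Φ(-0.573) = 0.2834.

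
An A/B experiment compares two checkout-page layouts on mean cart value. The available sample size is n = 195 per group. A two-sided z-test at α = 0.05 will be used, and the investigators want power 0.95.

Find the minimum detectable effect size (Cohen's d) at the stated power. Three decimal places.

Need Φ(δ − 1.960) = 0.95, so δ = 1.960 + 1.645 = 3.605.
(Lower-tail contribution to power is negligible for δ > 0.)
δ = d·√(n/2) ⇒ d = δ/√(n/2) = 3.605/√(195/2) = 0.3651.

d ≈ 0.365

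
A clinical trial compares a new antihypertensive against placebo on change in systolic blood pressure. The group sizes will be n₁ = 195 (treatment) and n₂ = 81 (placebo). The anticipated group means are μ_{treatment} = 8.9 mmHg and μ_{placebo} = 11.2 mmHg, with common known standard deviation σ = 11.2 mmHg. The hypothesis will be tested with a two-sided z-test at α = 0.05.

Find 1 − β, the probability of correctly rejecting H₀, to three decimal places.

Power ≈ 0.342

Standardized effect: d = |μ_{treatment} − μ_{placebo}| / σ = |8.9 − 11.2| / 11.2 = 0.2054
Noncentrality parameter: δ = d / √(1/n₁ + 1/n₂) = 0.2054 / √(1/195 + 1/81) = 1.5535
Two-sided α = 0.05 → critical value z_{0.025} = 1.960.
Power = Φ(δ − 1.960) + Φ(−δ − 1.960) = Φ(-0.406) + Φ(-3.513) = 0.3422 + 0.0002 = 0.3424.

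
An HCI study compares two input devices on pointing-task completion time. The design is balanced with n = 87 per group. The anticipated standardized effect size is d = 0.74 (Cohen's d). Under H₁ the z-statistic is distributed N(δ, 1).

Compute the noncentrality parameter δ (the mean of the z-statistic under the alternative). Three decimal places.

δ = d·√(n/2) = 0.74 × √(87/2) = 4.8806

δ ≈ 4.881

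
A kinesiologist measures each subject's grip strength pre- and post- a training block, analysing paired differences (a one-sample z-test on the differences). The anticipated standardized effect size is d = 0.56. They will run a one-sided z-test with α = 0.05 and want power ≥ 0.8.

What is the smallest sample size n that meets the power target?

Set Φ(δ − 1.645) = 0.8; then δ − 1.645 = Φ⁻¹(0.8) = 0.842, giving δ = 2.486.
δ = d·√n ⇒ n = (δ/d)² = (2.486 / 0.56)² = 19.71.
Round up to the next whole unit.

n = 20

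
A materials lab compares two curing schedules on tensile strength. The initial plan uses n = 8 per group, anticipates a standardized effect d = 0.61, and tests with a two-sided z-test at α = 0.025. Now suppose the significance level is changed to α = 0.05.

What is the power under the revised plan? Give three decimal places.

δ = d·√(n/2) = 0.61 × √(8/2) = 1.2200 (unchanged). New critical value: z_{0.025} = 1.960.
Revised power = Φ(δ − 1.960) + Φ(−δ − 1.960) = Φ(-0.740) + Φ(-3.180) = 0.2297 + 0.0007 = 0.2304.

Power ≈ 0.230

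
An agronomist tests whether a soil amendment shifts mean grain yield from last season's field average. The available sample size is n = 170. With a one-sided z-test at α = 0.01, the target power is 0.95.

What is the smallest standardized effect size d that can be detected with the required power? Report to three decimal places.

Need Φ(δ − 2.326) = 0.95, so δ = 2.326 + 1.645 = 3.971.
δ = d·√n ⇒ d = δ/√n = 3.971/√170 = 0.3046.

d ≈ 0.305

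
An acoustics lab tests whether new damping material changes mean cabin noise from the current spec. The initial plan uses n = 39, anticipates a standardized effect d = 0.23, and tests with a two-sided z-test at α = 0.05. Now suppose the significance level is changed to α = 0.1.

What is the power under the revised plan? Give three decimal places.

δ = d·√n = 0.23 × √39 = 1.4363 (unchanged). New critical value: z_{0.05} = 1.645.
Revised power = Φ(δ − 1.645) + Φ(−δ − 1.645) = Φ(-0.209) + Φ(-3.081) = 0.4174 + 0.0010 = 0.4184.

Power ≈ 0.418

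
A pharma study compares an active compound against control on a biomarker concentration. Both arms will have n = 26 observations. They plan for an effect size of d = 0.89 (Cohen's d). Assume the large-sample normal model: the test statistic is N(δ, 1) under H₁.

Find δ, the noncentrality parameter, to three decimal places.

δ = d·√(n/2) = 0.89 × √(26/2) = 3.2089

δ ≈ 3.209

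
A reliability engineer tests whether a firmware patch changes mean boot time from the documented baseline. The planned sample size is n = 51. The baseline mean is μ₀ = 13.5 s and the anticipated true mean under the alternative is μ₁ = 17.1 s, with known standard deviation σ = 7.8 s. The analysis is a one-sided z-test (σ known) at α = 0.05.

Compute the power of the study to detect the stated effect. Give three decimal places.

Power ≈ 0.951

Standardized effect: d = |μ₁ − μ₀| / σ = |17.1 − 13.5| / 7.8 = 0.4615
Noncentrality parameter: δ = d·√n = 0.4615 × √51 = 3.2960
Critical value for a one-sided test at α = 0.05: z_α = 1.645.
Power = P(Z > 1.645 − δ) = Φ(1.651) = 0.9507.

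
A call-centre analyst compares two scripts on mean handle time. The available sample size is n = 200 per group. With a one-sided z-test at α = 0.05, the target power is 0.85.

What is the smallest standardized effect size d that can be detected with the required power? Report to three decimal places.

Required noncentrality: δ = z_{0.05} + z_{0.15} = 1.645 + 1.036 = 2.681.
δ = d·√(n/2) ⇒ d = δ/√(n/2) = 2.681/√(200/2) = 0.2681.

d ≈ 0.268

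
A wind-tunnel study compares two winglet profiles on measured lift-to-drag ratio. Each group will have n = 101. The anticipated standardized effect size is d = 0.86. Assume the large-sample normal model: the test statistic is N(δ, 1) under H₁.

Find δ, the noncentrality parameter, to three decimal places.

The noncentrality parameter scales effect size by the design's sample-size factor: δ = d·√(n/2) = 0.86 × √(101/2) = 6.1114

δ ≈ 6.111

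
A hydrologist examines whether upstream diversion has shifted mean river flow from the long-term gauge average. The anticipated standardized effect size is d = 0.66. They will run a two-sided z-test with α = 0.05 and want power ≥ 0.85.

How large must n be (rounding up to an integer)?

For power 0.85 need Φ(δ − z_{0.025}) = 0.85, so δ = z_{0.025} + z_{0.15} = 1.960 + 1.036 = 2.996.
(The Φ(−δ − z_{α/2}) term is vanishingly small for δ > 0 and is dropped in the standard sample-size formula.)
δ = d·√n ⇒ n = (δ/d)² = (2.996 / 0.66)² = 20.61.
Round up to the next whole unit.

n = 21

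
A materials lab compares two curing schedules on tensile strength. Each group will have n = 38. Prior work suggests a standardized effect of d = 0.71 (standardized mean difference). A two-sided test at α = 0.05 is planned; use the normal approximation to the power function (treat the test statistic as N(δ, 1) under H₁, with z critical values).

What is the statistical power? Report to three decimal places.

Power ≈ 0.872

Noncentrality parameter: δ = d·√(n/2) = 0.71 × √(38/2) = 3.0948
Critical value for a two-sided test at α = 0.05: z_{α/2} = 1.960.
Power = Φ(δ − 1.960) + Φ(−δ − 1.960) = Φ(1.135) + Φ(-5.055) = 0.8718 + 0.0000 = 0.8718.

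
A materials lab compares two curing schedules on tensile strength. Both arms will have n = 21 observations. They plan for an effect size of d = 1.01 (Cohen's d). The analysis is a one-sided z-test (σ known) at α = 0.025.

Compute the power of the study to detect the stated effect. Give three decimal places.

Power ≈ 0.905

Noncentrality parameter: λ = d·√(n/2) = 1.01 × √(21/2) = 3.2728
Critical value for a one-sided test at α = 0.025: z_α = 1.960.
Power = Φ(λ − 1.960) = Φ(1.313) = 0.9054.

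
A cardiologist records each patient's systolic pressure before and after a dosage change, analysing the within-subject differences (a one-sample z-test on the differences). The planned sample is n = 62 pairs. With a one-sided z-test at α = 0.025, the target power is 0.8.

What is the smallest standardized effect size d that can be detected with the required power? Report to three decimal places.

d ≈ 0.356

Required noncentrality: δ = z_{0.025} + z_{0.20} = 1.960 + 0.842 = 2.802.
δ = d·√n ⇒ d = δ/√n = 2.802/√62 = 0.3558.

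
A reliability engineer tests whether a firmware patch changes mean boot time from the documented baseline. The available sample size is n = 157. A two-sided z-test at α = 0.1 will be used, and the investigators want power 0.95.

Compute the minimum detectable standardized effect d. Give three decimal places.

d ≈ 0.263

Required noncentrality: δ = z_{0.05} + z_{0.05} = 1.645 + 1.645 = 3.290.
(The second rejection-region term Φ(−δ − z_{α/2}) is negligible and dropped.)
δ = d·√n ⇒ d = δ/√n = 3.290/√157 = 0.2625.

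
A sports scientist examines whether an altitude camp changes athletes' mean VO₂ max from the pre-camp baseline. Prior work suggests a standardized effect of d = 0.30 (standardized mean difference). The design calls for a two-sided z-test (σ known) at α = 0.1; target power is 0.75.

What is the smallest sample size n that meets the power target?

For power 0.75 need Φ(δ − z_{0.05}) = 0.75, so δ = z_{0.05} + z_{0.25} = 1.645 + 0.674 = 2.319.
(Ignoring the negligible lower-tail rejection probability gives the usual closed-form inversion.)
δ = d·√n ⇒ n = (δ/d)² = (2.319 / 0.30)² = 59.77.
Rounding up, n = 60.

n = 60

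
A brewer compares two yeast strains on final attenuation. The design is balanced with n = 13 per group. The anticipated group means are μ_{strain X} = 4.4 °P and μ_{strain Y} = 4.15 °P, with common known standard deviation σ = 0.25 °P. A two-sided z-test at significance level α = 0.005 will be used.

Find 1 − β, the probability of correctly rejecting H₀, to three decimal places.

Power ≈ 0.398

Standardized effect: d = |μ_{strain X} − μ_{strain Y}| / σ = |4.4 − 4.15| / 0.25 = 1.0000
Noncentrality parameter: δ = d·√(n/2) = 1.0000 × √(13/2) = 2.5495
Critical value for a two-sided test at α = 0.005: z_{α/2} = 2.807.
Power = Φ(δ − 2.807) + Φ(−δ − 2.807) = Φ(-0.258) + Φ(-5.357) = 0.3984 + 0.0000 = 0.3984.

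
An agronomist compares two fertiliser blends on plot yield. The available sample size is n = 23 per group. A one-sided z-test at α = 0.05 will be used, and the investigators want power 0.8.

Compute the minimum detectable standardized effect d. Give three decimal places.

d ≈ 0.733

Need Φ(δ − 1.645) = 0.8, so δ = 1.645 + 0.842 = 2.486.
δ = d·√(n/2) ⇒ d = δ/√(n/2) = 2.486/√(23/2) = 0.7332.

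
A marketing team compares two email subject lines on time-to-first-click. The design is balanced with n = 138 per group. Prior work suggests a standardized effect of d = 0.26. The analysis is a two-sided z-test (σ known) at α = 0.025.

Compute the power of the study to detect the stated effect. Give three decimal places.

Noncentrality parameter: δ = d·√(n/2) = 0.26 × √(138/2) = 2.1597
Critical value for a two-sided test at α = 0.025: z_{α/2} = 2.241.
Power = Φ(δ − 2.241) + Φ(−δ − 2.241) = Φ(-0.082) + Φ(-4.401) = 0.4675 + 0.0000 = 0.4675.

Power ≈ 0.467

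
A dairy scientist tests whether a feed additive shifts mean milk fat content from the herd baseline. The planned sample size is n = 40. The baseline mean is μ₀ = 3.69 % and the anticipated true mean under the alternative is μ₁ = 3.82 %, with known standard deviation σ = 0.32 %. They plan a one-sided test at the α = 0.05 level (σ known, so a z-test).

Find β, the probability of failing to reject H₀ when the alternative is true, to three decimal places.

Standardized effect: d = |μ₁ − μ₀| / σ = |3.82 − 3.69| / 0.32 = 0.4062
Noncentrality parameter: δ = d·√n = 0.4062 × √40 = 2.5694
One-sided α = 0.05 → critical value z_{0.05} = 1.645.
Power = Φ(δ − 1.645) = Φ(0.924) = 0.8224.
Type II error: β = 1 − power = 1 − 0.8224 = 0.1776.

β ≈ 0.178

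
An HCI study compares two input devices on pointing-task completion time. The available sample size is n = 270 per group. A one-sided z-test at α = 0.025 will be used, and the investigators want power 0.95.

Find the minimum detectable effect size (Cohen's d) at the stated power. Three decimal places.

d ≈ 0.310

Required noncentrality: δ = z_{0.025} + z_{0.05} = 1.960 + 1.645 = 3.605.
δ = d·√(n/2) ⇒ d = δ/√(n/2) = 3.605/√(270/2) = 0.3103.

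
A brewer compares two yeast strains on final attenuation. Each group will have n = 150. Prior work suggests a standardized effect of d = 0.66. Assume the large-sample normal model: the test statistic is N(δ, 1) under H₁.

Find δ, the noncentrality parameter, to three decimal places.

δ ≈ 5.716

The noncentrality parameter scales effect size by the design's sample-size factor: δ = d·√(n/2) = 0.66 × √(150/2) = 5.7158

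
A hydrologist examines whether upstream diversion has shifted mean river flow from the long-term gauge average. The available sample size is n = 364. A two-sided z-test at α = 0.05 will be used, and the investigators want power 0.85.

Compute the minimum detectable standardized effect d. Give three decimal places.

Need Φ(δ − 1.960) = 0.85, so δ = 1.960 + 1.036 = 2.996.
(The second rejection-region term Φ(−δ − z_{α/2}) is negligible and dropped.)
δ = d·√n ⇒ d = δ/√n = 2.996/√364 = 0.1571.

d ≈ 0.157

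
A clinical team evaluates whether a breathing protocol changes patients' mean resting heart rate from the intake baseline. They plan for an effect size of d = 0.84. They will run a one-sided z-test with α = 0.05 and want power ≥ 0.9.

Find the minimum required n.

Set Φ(δ − 1.645) = 0.9; then δ − 1.645 = Φ⁻¹(0.9) = 1.282, giving δ = 2.926.
δ = d·√n ⇒ n = (δ/d)² = (2.926 / 0.84)² = 12.14.
Rounding up, n = 13.

n = 13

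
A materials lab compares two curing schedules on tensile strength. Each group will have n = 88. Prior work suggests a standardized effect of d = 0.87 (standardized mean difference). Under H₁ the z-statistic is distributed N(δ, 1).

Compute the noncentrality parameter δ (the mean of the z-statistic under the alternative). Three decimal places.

δ ≈ 5.771

The noncentrality parameter scales effect size by the design's sample-size factor: δ = d·√(n/2) = 0.87 × √(88/2) = 5.7709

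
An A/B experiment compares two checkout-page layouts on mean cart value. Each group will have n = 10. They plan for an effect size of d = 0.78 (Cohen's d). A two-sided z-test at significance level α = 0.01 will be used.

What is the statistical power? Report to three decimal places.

Noncentrality parameter: δ = d·√(n/2) = 0.78 × √(10/2) = 1.7441
Two-sided α = 0.01 → critical value z_{0.005} = 2.576.
Power = Φ(δ − 2.576) + Φ(−δ − 2.576) = Φ(-0.832) + Φ(-4.320) = 0.2028 + 0.0000 = 0.2028.

Power ≈ 0.203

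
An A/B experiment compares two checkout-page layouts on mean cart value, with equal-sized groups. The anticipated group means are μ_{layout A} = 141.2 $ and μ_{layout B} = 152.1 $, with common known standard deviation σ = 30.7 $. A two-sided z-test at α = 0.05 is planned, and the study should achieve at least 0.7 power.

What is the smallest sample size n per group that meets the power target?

Standardized effect: d = |μ_{layout A} − μ_{layout B}| / σ = |141.2 − 152.1| / 30.7 = 0.3550
Set Φ(δ − 1.960) = 0.7; then δ − 1.960 = Φ⁻¹(0.7) = 0.524, giving δ = 2.484.
(For δ > 0 the lower-tail rejection region contributes negligibly to power, so the one-term inversion is standard.)
δ = d·√(n/2) ⇒ n = 2(δ/d)² = 2 × (2.484 / 0.3550)² = 97.92.
Round up to the next whole unit.

n = 98 per group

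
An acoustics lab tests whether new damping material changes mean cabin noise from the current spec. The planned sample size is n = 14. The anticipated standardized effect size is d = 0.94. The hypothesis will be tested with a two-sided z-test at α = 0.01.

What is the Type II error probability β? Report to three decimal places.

Noncentrality parameter: δ = d·√n = 0.94 × √14 = 3.5172
Two-sided α = 0.01 → critical value z_{0.005} = 2.576.
Power = Φ(δ − 2.576) + Φ(−δ − 2.576) = Φ(0.941) + Φ(-6.093) = 0.8267 + 0.0000 = 0.8267.
Type II error: β = 1 − power = 1 − 0.8267 = 0.1733.

β ≈ 0.173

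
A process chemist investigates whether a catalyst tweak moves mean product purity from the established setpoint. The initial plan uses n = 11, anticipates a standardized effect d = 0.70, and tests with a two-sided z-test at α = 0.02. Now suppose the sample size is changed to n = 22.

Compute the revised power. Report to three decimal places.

With n = 22: δ = d·√n = 0.70 × √22 = 3.2833. Critical value z_{0.01} = 2.326.
Revised power = Φ(δ − 2.326) + Φ(−δ − 2.326) = Φ(0.957) + Φ(-5.610) = 0.8307 + 0.0000 = 0.8307.

Power ≈ 0.831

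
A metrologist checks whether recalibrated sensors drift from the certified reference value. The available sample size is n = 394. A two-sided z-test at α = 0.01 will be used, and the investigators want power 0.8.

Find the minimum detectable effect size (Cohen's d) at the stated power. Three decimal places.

d ≈ 0.172

Required noncentrality: δ = z_{0.005} + z_{0.20} = 2.576 + 0.842 = 3.417.
(Lower-tail contribution to power is negligible for δ > 0.)
δ = d·√n ⇒ d = δ/√n = 3.417/√394 = 0.1722.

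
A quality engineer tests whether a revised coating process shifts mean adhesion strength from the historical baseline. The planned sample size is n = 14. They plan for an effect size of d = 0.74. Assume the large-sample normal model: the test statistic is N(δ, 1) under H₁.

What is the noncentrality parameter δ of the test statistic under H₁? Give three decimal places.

The noncentrality parameter scales effect size by the design's sample-size factor: δ = d·√n = 0.74 × √14 = 2.7688

δ ≈ 2.769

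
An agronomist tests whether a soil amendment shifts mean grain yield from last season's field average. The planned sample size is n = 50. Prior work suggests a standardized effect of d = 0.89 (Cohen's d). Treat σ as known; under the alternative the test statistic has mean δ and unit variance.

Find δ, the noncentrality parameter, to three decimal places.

δ ≈ 6.293

δ = d·√n = 0.89 × √50 = 6.2933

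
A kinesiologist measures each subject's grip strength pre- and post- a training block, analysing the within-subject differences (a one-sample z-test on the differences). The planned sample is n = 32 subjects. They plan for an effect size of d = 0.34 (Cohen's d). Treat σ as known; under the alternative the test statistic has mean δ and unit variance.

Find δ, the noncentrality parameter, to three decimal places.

δ ≈ 1.923

δ = d·√n = 0.34 × √32 = 1.9233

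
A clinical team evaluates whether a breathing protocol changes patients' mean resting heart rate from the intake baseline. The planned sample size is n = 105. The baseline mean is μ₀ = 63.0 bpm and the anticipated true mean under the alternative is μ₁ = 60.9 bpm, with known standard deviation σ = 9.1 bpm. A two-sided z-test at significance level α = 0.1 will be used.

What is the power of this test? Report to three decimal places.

Standardized effect: d = |μ₁ − μ₀| / σ = |60.9 − 63.0| / 9.1 = 0.2308
Noncentrality parameter: δ = d·√n = 0.2308 × √105 = 2.3647
Critical value for a two-sided test at α = 0.1: z_{α/2} = 1.645.
Power = Φ(δ − 1.645) + Φ(−δ − 1.645) = Φ(0.720) + Φ(-4.010) = 0.7642 + 0.0000 = 0.7642.

Power ≈ 0.764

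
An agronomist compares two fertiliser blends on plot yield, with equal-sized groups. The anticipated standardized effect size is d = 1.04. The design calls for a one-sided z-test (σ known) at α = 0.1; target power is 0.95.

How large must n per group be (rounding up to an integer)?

n = 16 per group

Set Φ(δ − 1.282) = 0.95; then δ − 1.282 = Φ⁻¹(0.95) = 1.645, giving δ = 2.926.
δ = d·√(n/2) ⇒ n = 2(δ/d)² = 2 × (2.926 / 1.04)² = 15.84.
Round up to the next whole unit.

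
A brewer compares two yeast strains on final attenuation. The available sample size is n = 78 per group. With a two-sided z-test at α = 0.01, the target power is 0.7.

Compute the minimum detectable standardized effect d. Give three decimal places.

Required noncentrality: δ = z_{0.005} + z_{0.30} = 2.576 + 0.524 = 3.100.
(Lower-tail contribution to power is negligible for δ > 0.)
δ = d·√(n/2) ⇒ d = δ/√(n/2) = 3.100/√(78/2) = 0.4964.

d ≈ 0.496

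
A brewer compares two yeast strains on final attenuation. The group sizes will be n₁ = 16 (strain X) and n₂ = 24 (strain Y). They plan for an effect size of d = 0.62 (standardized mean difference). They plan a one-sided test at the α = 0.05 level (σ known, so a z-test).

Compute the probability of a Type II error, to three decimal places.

β ≈ 0.391

Noncentrality parameter: δ = d / √(1/n₁ + 1/n₂) = 0.62 / √(1/16 + 1/24) = 1.9210
Critical value for a one-sided test at α = 0.05: z_α = 1.645.
Power = Φ(δ − 1.645) = Φ(0.276) = 0.6088.
Type II error: β = 1 − power = 1 − 0.6088 = 0.3912.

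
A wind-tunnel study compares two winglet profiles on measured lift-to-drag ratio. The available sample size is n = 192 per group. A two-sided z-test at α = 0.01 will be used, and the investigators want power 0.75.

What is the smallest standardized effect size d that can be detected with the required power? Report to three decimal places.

Need Φ(δ − 2.576) = 0.75, so δ = 2.576 + 0.674 = 3.250.
(The second rejection-region term Φ(−δ − z_{α/2}) is negligible and dropped.)
δ = d·√(n/2) ⇒ d = δ/√(n/2) = 3.250/√(192/2) = 0.3317.

d ≈ 0.332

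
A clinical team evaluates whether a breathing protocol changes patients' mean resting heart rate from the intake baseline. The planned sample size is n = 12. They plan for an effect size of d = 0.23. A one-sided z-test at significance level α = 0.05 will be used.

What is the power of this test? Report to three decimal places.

Noncentrality parameter: δ = d·√n = 0.23 × √12 = 0.7967
One-sided α = 0.05 → critical value z_{0.05} = 1.645.
Power = P(Z > 1.645 − δ) = Φ(-0.848) = 0.1982.

Power ≈ 0.198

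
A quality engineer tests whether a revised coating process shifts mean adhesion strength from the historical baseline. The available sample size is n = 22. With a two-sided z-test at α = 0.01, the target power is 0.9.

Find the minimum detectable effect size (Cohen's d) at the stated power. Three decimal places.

Need Φ(δ − 2.576) = 0.9, so δ = 2.576 + 1.282 = 3.857.
(Lower-tail contribution to power is negligible for δ > 0.)
δ = d·√n ⇒ d = δ/√n = 3.857/√22 = 0.8224.

d ≈ 0.822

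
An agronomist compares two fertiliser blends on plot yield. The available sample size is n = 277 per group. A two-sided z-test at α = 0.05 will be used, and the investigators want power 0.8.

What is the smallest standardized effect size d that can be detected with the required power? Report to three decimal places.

Required noncentrality: δ = z_{0.025} + z_{0.20} = 1.960 + 0.842 = 2.802.
(The second rejection-region term Φ(−δ − z_{α/2}) is negligible and dropped.)
δ = d·√(n/2) ⇒ d = δ/√(n/2) = 2.802/√(277/2) = 0.2381.

d ≈ 0.238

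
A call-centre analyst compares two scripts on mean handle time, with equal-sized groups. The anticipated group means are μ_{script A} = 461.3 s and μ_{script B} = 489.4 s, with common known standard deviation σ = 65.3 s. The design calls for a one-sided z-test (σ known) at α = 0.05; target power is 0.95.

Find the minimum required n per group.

n = 117 per group

Standardized effect: d = |μ_{script A} − μ_{script B}| / σ = |461.3 − 489.4| / 65.3 = 0.4303
Set Φ(δ − 1.645) = 0.95; then δ − 1.645 = Φ⁻¹(0.95) = 1.645, giving δ = 3.290.
δ = d·√(n/2) ⇒ n = 2(δ/d)² = 2 × (3.290 / 0.4303)² = 116.88.
Rounding up, n = 117 per group.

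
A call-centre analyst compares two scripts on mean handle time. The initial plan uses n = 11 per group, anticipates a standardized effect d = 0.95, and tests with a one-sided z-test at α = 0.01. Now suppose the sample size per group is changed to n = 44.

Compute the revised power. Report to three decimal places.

With n = 44 per group: δ = d·√(n/2) = 0.95 × √(44/2) = 4.4559. Critical value z_{0.01} = 2.326.
Revised power = Φ(δ − 2.326) = Φ(2.130) = 0.9834.

Power ≈ 0.983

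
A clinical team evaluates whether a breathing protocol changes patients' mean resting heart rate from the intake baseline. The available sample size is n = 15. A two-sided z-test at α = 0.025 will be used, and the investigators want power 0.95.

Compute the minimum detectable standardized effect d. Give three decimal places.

Required noncentrality: δ = z_{0.0125} + z_{0.05} = 2.241 + 1.645 = 3.886.
(The second rejection-region term Φ(−δ − z_{α/2}) is negligible and dropped.)
δ = d·√n ⇒ d = δ/√n = 3.886/√15 = 1.0034.

d ≈ 1.003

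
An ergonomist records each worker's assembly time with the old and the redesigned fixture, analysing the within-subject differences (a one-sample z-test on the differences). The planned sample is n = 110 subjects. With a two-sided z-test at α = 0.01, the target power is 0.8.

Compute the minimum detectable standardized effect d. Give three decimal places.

Need Φ(δ − 2.576) = 0.8, so δ = 2.576 + 0.842 = 3.417.
(Lower-tail contribution to power is negligible for δ > 0.)
δ = d·√n ⇒ d = δ/√n = 3.417/√110 = 0.3258.

d ≈ 0.326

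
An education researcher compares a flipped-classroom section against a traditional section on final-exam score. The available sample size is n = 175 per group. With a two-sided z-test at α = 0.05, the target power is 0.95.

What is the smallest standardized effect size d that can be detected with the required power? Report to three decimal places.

Need Φ(δ − 1.960) = 0.95, so δ = 1.960 + 1.645 = 3.605.
(Lower-tail contribution to power is negligible for δ > 0.)
δ = d·√(n/2) ⇒ d = δ/√(n/2) = 3.605/√(175/2) = 0.3854.

d ≈ 0.385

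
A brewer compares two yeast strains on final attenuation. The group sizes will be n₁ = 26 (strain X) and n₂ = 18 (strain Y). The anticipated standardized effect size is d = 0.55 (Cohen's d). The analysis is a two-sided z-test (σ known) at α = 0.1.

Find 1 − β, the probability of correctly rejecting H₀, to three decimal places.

Noncentrality parameter: δ = d / √(1/n₁ + 1/n₂) = 0.55 / √(1/26 + 1/18) = 1.7937
Two-sided α = 0.1 → critical value z_{0.05} = 1.645.
Power = Φ(δ − 1.645) + Φ(−δ − 1.645) = Φ(0.149) + Φ(-3.439) = 0.5592 + 0.0003 = 0.5595.

Power ≈ 0.559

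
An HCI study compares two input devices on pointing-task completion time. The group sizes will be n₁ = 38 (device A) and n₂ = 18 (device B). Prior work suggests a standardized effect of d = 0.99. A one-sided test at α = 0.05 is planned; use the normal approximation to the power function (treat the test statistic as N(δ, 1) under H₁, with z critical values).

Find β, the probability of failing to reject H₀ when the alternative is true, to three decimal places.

Noncentrality parameter: δ = d / √(1/n₁ + 1/n₂) = 0.99 / √(1/38 + 1/18) = 3.4599
One-sided α = 0.05 → critical value z_{0.05} = 1.645.
Power = P(Z > 1.645 − δ) = Φ(1.815) = 0.9652.
Type II error: β = 1 − power = 1 − 0.9652 = 0.0348.

β ≈ 0.035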